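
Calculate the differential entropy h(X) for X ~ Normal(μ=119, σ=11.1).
3.8259 nats

We have X ~ Normal(μ=119, σ=11.1).

The differential entropy measures the uncertainty or information content of the distribution.

For a Normal distribution with μ=119, σ=11.1:
h(X) = 3.8259 nats

(In bits, this would be 5.5196 bits.)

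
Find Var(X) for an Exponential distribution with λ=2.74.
0.1332

We have X ~ Exponential(λ=2.74).

For an Exponential distribution with λ=2.74:
Var(X) = 0.1332

The variance measures the spread of the distribution around the mean.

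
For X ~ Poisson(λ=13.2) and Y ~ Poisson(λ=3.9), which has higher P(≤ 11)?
Y has higher probability (P(Y ≤ 11) = 0.9993 > P(X ≤ 11) = 0.3332)

Compute P(≤ 11) for each distribution:

X ~ Poisson(λ=13.2):
P(X ≤ 11) = 0.3332

Y ~ Poisson(λ=3.9):
P(Y ≤ 11) = 0.9993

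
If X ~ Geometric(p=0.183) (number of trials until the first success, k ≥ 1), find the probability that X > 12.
0.088443

We have X ~ Geometric(p=0.183) (number of trials until the first success, k ≥ 1).

P(X > 12) = 1 - P(X ≤ 12)
                = 1 - F(12)
                = 1 - 0.911557
                = 0.088443

So there's approximately a 8.8% chance that X exceeds 12.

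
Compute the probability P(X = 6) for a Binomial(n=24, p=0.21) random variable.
0.165819

We have X ~ Binomial(n=24, p=0.21).

For a Binomial distribution, the PMF gives us the probability of each outcome.

Using the PMF formula:
P(X = 6) = 0.165819

Rounded to 4 decimal places: 0.1658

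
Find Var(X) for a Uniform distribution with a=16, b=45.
70.0833

We have X ~ Uniform(a=16, b=45).

For a Uniform distribution with a=16, b=45:
Var(X) = 70.0833

The variance measures the spread of the distribution around the mean.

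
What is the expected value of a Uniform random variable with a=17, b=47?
32.0000

We have X ~ Uniform(a=17, b=47).

For a Uniform distribution with a=17, b=47:
E[X] = 32.0000

This is the expected (average) value of X.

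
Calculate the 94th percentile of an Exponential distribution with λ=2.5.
1.1254

We have X ~ Exponential(λ=2.5).

We want to find x such that P(X ≤ x) = 0.94.

This is the 94th percentile, which means 94% of values fall below this point.

Using the inverse CDF (quantile function):
x = F⁻¹(0.94) = 1.1254

Verification: P(X ≤ 1.1254) = 0.94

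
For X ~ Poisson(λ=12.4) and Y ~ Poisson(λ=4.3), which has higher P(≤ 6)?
Y has higher probability (P(Y ≤ 6) = 0.8558 > P(X ≤ 6) = 0.0366)

Compute P(≤ 6) for each distribution:

X ~ Poisson(λ=12.4):
P(X ≤ 6) = 0.0366

Y ~ Poisson(λ=4.3):
P(Y ≤ 6) = 0.8558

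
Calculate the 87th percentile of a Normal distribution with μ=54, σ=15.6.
71.5717

We have X ~ Normal(μ=54, σ=15.6).

We want to find x such that P(X ≤ x) = 0.87.

This is the 87th percentile, which means 87% of values fall below this point.

Using the inverse CDF (quantile function):
x = F⁻¹(0.87) = 71.5717

Verification: P(X ≤ 71.5717) = 0.87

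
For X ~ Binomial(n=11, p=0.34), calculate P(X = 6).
0.089379

We have X ~ Binomial(n=11, p=0.34).

For a Binomial distribution, the PMF gives us the probability of each outcome.

Using the PMF formula:
P(X = 6) = 0.089379

Rounded to 4 decimal places: 0.0894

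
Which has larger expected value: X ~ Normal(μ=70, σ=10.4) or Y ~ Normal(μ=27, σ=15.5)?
X has larger mean (70.0000 > 27.0000)

Compute the expected value for each distribution:

X ~ Normal(μ=70, σ=10.4):
E[X] = 70.0000

Y ~ Normal(μ=27, σ=15.5):
E[Y] = 27.0000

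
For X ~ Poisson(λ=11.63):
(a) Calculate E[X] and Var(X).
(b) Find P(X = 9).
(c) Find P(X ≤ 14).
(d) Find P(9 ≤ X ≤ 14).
(a) E[X] = 11.6300, Var(X) = 11.6300
(b) P(X = 9) = 0.095413
(c) P(X ≤ 14) = 0.804422
(d) P(9 ≤ X ≤ 14) = 0.623626

We have X ~ Poisson(λ=11.63).

(a) Moments:
E[X] = 11.6300
Var(X) = 11.6300
σ = √Var(X) = 3.4103

(b) Point probability using PMF:
P(X = 9) = 0.095413

(c) Cumulative probability using CDF:
P(X ≤ 14) = F(14) = 0.804422

(d) Range probability:
P(9 ≤ X ≤ 14) = P(X ≤ 14) - P(X ≤ 8)
                   = F(14) - F(8)
                   = 0.804422 - 0.180796
                   = 0.623626

This means approximately 62.4% of outcomes fall in the interval [9, 14].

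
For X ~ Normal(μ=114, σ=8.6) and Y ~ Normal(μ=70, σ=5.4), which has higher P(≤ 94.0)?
Y has higher probability (P(Y ≤ 94.0) = 1.0000 > P(X ≤ 94.0) = 0.0100)

Compute P(≤ 94.0) for each distribution:

X ~ Normal(μ=114, σ=8.6):
P(X ≤ 94.0) = 0.0100

Y ~ Normal(μ=70, σ=5.4):
P(Y ≤ 94.0) = 1.0000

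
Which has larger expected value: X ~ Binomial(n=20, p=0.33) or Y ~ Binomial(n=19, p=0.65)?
Y has larger mean (12.3500 > 6.6000)

Compute the expected value for each distribution:

X ~ Binomial(n=20, p=0.33):
E[X] = 6.6000

Y ~ Binomial(n=19, p=0.65):
E[Y] = 12.3500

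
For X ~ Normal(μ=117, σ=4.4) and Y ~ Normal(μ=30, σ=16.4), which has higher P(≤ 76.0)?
Y has higher probability (P(Y ≤ 76.0) = 0.9975 > P(X ≤ 76.0) = 0.0000)

Compute P(≤ 76.0) for each distribution:

X ~ Normal(μ=117, σ=4.4):
P(X ≤ 76.0) = 0.0000

Y ~ Normal(μ=30, σ=16.4):
P(Y ≤ 76.0) = 0.9975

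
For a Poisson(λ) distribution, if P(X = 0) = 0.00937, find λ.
λ = 4.6702

For a Poisson(λ) distribution, the PMF at 0 is:
P(X = 0) = λ^0 e^(-λ) / 0! = e^(-λ)

Given P(X = 0) = 0.00937:
e^(-λ) = 0.00937
-λ = ln(0.00937)
λ = -ln(0.00937) = 4.6702

Verification: e^(-4.6702) = 0.00937 ✓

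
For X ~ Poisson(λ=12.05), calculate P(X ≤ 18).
0.961290

We have X ~ Poisson(λ=12.05).

The CDF gives us P(X ≤ k).

Using the CDF:
P(X ≤ 18) = 0.961290

This means there's approximately a 96.1% chance that X is at most 18.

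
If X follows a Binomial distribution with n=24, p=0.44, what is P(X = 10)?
0.159109

We have X ~ Binomial(n=24, p=0.44).

For a Binomial distribution, the PMF gives us the probability of each outcome.

Using the PMF formula:
P(X = 10) = 0.159109

Rounded to 4 decimal places: 0.1591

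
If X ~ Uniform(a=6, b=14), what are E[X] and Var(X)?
E[X] = 10.0000, Var(X) = 5.3333

We have X ~ Uniform(a=6, b=14).

For a Uniform distribution with a=6, b=14:

Expected value:
E[X] = 10.0000

Variance:
Var(X) = 5.3333

Standard deviation:
σ = √Var(X) = 2.3094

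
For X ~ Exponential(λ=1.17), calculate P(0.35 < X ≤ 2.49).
0.609686

We have X ~ Exponential(λ=1.17).

To find P(0.35 < X ≤ 2.49), we use:
P(0.35 < X ≤ 2.49) = P(X ≤ 2.49) - P(X ≤ 0.35)
                 = F(2.49) - F(0.35)
                 = 0.945704 - 0.336018
                 = 0.609686

So there's approximately a 61.0% chance that X falls in this range.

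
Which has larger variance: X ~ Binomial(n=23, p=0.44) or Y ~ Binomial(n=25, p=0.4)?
Y has larger variance (6.0000 > 5.6672)

Compute the variance for each distribution:

X ~ Binomial(n=23, p=0.44):
Var(X) = 5.6672

Y ~ Binomial(n=25, p=0.4):
Var(Y) = 6.0000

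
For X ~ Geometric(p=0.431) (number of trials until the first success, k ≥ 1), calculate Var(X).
3.0631

We have X ~ Geometric(p=0.431) (number of trials until the first success, k ≥ 1).

For a Geometric distribution with p=0.431 (number of trials until the first success, k ≥ 1):
Var(X) = 3.0631

The variance measures the spread of the distribution around the mean.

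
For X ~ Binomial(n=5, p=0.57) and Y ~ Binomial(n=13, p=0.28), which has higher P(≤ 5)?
X has higher probability (P(X ≤ 5) = 1.0000 > P(Y ≤ 5) = 0.8730)

Compute P(≤ 5) for each distribution:

X ~ Binomial(n=5, p=0.57):
P(X ≤ 5) = 1.0000

Y ~ Binomial(n=13, p=0.28):
P(Y ≤ 5) = 0.8730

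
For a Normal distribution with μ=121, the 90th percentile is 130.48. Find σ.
σ = 7.3973

For X ~ Normal(μ, σ), the p-th percentile satisfies x = μ + z_p × σ,
where z_p = Φ⁻¹(p) is the standard normal quantile.

Step 1: z_{0.9} = Φ⁻¹(0.9) = 1.2816

Step 2: Solve for σ:
130.48 = 121 + 1.2816 × σ
σ = (130.48 - 121) / 1.2816
σ = 9.48 / 1.2816
σ = 7.3973

Verification: μ + z × σ = 121 + 1.2816 × 7.3973 = 130.48 ✓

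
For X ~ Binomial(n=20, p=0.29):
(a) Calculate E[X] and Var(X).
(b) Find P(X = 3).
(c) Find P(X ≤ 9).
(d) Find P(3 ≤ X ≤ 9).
(a) E[X] = 5.8000, Var(X) = 4.1180
(b) P(X = 3) = 0.082317
(c) P(X ≤ 9) = 0.961525
(d) P(3 ≤ X ≤ 9) = 0.918220

We have X ~ Binomial(n=20, p=0.29).

(a) Moments:
E[X] = 5.8000
Var(X) = 4.1180
σ = √Var(X) = 2.0293

(b) Point probability using PMF:
P(X = 3) = 0.082317

(c) Cumulative probability using CDF:
P(X ≤ 9) = F(9) = 0.961525

(d) Range probability:
P(3 ≤ X ≤ 9) = P(X ≤ 9) - P(X ≤ 2)
                   = F(9) - F(2)
                   = 0.961525 - 0.043305
                   = 0.918220

This means approximately 91.8% of outcomes fall in the interval [3, 9].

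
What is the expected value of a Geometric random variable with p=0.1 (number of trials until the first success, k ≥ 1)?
10.0000

We have X ~ Geometric(p=0.1) (number of trials until the first success, k ≥ 1).

For a Geometric distribution with p=0.1 (number of trials until the first success, k ≥ 1):
E[X] = 10.0000

This is the expected (average) value of X.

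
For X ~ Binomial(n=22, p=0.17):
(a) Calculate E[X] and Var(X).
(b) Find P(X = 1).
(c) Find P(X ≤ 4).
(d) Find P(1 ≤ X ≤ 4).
(a) E[X] = 3.7400, Var(X) = 3.1042
(b) P(X = 1) = 0.074733
(c) P(X ≤ 4) = 0.685005
(d) P(1 ≤ X ≤ 4) = 0.668420

We have X ~ Binomial(n=22, p=0.17).

(a) Moments:
E[X] = 3.7400
Var(X) = 3.1042
σ = √Var(X) = 1.7619

(b) Point probability using PMF:
P(X = 1) = 0.074733

(c) Cumulative probability using CDF:
P(X ≤ 4) = F(4) = 0.685005

(d) Range probability:
P(1 ≤ X ≤ 4) = P(X ≤ 4) - P(X ≤ 0)
                   = F(4) - F(0)
                   = 0.685005 - 0.016585
                   = 0.668420

This means approximately 66.8% of outcomes fall in the interval [1, 4].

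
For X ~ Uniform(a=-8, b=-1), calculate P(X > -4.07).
0.438571

We have X ~ Uniform(a=-8, b=-1).

P(X > -4.07) = 1 - P(X ≤ -4.07)
                = 1 - F(-4.07)
                = 1 - 0.561429
                = 0.438571

So there's approximately a 43.9% chance that X exceeds -4.07.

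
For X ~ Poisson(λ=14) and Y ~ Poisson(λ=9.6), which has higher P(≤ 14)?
Y has higher probability (P(Y ≤ 14) = 0.9357 > P(X ≤ 14) = 0.5704)

Compute P(≤ 14) for each distribution:

X ~ Poisson(λ=14):
P(X ≤ 14) = 0.5704

Y ~ Poisson(λ=9.6):
P(Y ≤ 14) = 0.9357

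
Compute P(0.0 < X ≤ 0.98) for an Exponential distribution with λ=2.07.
0.868480

We have X ~ Exponential(λ=2.07).

To find P(0.0 < X ≤ 0.98), we use:
P(0.0 < X ≤ 0.98) = P(X ≤ 0.98) - P(X ≤ 0.0)
                 = F(0.98) - F(0.0)
                 = 0.868480 - 0.000000
                 = 0.868480

So there's approximately a 86.8% chance that X falls in this range.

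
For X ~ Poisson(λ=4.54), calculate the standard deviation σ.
2.1307

We have X ~ Poisson(λ=4.54).

For a Poisson distribution with λ=4.54:
σ = √Var(X) = 2.1307

The standard deviation is the square root of the variance.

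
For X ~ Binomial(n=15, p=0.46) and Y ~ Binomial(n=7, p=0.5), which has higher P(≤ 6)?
Y has higher probability (P(Y ≤ 6) = 0.9922 > P(X ≤ 6) = 0.4211)

Compute P(≤ 6) for each distribution:

X ~ Binomial(n=15, p=0.46):
P(X ≤ 6) = 0.4211

Y ~ Binomial(n=7, p=0.5):
P(Y ≤ 6) = 0.9922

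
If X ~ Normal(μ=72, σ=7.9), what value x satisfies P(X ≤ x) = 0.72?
76.6044

We have X ~ Normal(μ=72, σ=7.9).

We want to find x such that P(X ≤ x) = 0.72.

This is the 72nd percentile, which means 72% of values fall below this point.

Using the inverse CDF (quantile function):
x = F⁻¹(0.72) = 76.6044

Verification: P(X ≤ 76.6044) = 0.72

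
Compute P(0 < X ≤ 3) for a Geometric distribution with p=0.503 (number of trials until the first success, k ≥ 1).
0.877237

We have X ~ Geometric(p=0.503) (number of trials until the first success, k ≥ 1).

To find P(0 < X ≤ 3), we use:
P(0 < X ≤ 3) = P(X ≤ 3) - P(X ≤ 0)
                 = F(3) - F(0)
                 = 0.877237 - 0.000000
                 = 0.877237

So there's approximately a 87.7% chance that X falls in this range.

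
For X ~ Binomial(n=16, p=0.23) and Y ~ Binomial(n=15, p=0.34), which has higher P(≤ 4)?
X has higher probability (P(X ≤ 4) = 0.7009 > P(Y ≤ 4) = 0.3829)

Compute P(≤ 4) for each distribution:

X ~ Binomial(n=16, p=0.23):
P(X ≤ 4) = 0.7009

Y ~ Binomial(n=15, p=0.34):
P(Y ≤ 4) = 0.3829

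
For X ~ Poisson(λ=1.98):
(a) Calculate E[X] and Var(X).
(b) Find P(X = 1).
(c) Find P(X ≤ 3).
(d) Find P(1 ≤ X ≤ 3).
(a) E[X] = 1.9800, Var(X) = 1.9800
(b) P(X = 1) = 0.273377
(c) P(X ≤ 3) = 0.860714
(d) P(1 ≤ X ≤ 3) = 0.722645

We have X ~ Poisson(λ=1.98).

(a) Moments:
E[X] = 1.9800
Var(X) = 1.9800
σ = √Var(X) = 1.4071

(b) Point probability using PMF:
P(X = 1) = 0.273377

(c) Cumulative probability using CDF:
P(X ≤ 3) = F(3) = 0.860714

(d) Range probability:
P(1 ≤ X ≤ 3) = P(X ≤ 3) - P(X ≤ 0)
                   = F(3) - F(0)
                   = 0.860714 - 0.138069
                   = 0.722645

This means approximately 72.3% of outcomes fall in the interval [1, 3].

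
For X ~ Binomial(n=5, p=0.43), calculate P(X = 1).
0.226954

We have X ~ Binomial(n=5, p=0.43).

For a Binomial distribution, the PMF gives us the probability of each outcome.

Using the PMF formula:
P(X = 1) = 0.226954

Rounded to 4 decimal places: 0.2270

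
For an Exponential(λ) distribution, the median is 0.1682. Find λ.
λ = 4.1210

For X ~ Exponential(λ), the CDF is F(x) = 1 - e^(-λx).
The median m satisfies F(m) = 0.5:
1 - e^(-λm) = 0.5
e^(-λm) = 0.5
λm = ln(2)
m = ln(2) / λ

Given m = 0.1682:
λ = ln(2) / 0.1682 = 0.693147 / 0.1682 = 4.1210

Verification: ln(2) / 4.1210 = 0.1682 ✓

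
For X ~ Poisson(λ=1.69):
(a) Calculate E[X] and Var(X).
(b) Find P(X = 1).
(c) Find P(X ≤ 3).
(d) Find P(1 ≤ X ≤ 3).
(a) E[X] = 1.6900, Var(X) = 1.6900
(b) P(X = 1) = 0.311838
(c) P(X ≤ 3) = 0.908301
(d) P(1 ≤ X ≤ 3) = 0.723781

We have X ~ Poisson(λ=1.69).

(a) Moments:
E[X] = 1.6900
Var(X) = 1.6900
σ = √Var(X) = 1.3000

(b) Point probability using PMF:
P(X = 1) = 0.311838

(c) Cumulative probability using CDF:
P(X ≤ 3) = F(3) = 0.908301

(d) Range probability:
P(1 ≤ X ≤ 3) = P(X ≤ 3) - P(X ≤ 0)
                   = F(3) - F(0)
                   = 0.908301 - 0.184520
                   = 0.723781

This means approximately 72.4% of outcomes fall in the interval [1, 3].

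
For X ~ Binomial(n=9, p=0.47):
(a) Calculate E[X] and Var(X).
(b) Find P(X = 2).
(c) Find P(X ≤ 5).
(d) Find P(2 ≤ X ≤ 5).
(a) E[X] = 4.2300, Var(X) = 2.2419
(b) P(X = 2) = 0.093418
(c) P(X ≤ 5) = 0.801490
(d) P(2 ≤ X ≤ 5) = 0.771854

We have X ~ Binomial(n=9, p=0.47).

(a) Moments:
E[X] = 4.2300
Var(X) = 2.2419
σ = √Var(X) = 1.4973

(b) Point probability using PMF:
P(X = 2) = 0.093418

(c) Cumulative probability using CDF:
P(X ≤ 5) = F(5) = 0.801490

(d) Range probability:
P(2 ≤ X ≤ 5) = P(X ≤ 5) - P(X ≤ 1)
                   = F(5) - F(1)
                   = 0.801490 - 0.029636
                   = 0.771854

This means approximately 77.2% of outcomes fall in the interval [2, 5].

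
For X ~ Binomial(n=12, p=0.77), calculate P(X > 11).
0.043440

We have X ~ Binomial(n=12, p=0.77).

P(X > 11) = 1 - P(X ≤ 11)
                = 1 - F(11)
                = 1 - 0.956560
                = 0.043440

So there's approximately a 4.3% chance that X exceeds 11.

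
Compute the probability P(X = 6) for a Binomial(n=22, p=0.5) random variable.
0.017789

We have X ~ Binomial(n=22, p=0.5).

For a Binomial distribution, the PMF gives us the probability of each outcome.

Using the PMF formula:
P(X = 6) = 0.017789

Rounded to 4 decimal places: 0.0178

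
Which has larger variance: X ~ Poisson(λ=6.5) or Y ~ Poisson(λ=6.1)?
X has larger variance (6.5000 > 6.1000)

Compute the variance for each distribution:

X ~ Poisson(λ=6.5):
Var(X) = 6.5000

Y ~ Poisson(λ=6.1):
Var(Y) = 6.1000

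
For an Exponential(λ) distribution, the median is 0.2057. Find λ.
λ = 3.3697

For X ~ Exponential(λ), the CDF is F(x) = 1 - e^(-λx).
The median m satisfies F(m) = 0.5:
1 - e^(-λm) = 0.5
e^(-λm) = 0.5
λm = ln(2)
m = ln(2) / λ

Given m = 0.2057:
λ = ln(2) / 0.2057 = 0.693147 / 0.2057 = 3.3697

Verification: ln(2) / 3.3697 = 0.2057 ✓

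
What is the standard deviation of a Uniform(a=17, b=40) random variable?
6.6395

We have X ~ Uniform(a=17, b=40).

For a Uniform distribution with a=17, b=40:
σ = √Var(X) = 6.6395

The standard deviation is the square root of the variance.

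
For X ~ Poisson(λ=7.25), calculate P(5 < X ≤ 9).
0.534343

We have X ~ Poisson(λ=7.25).

To find P(5 < X ≤ 9), we use:
P(5 < X ≤ 9) = P(X ≤ 9) - P(X ≤ 5)
                 = F(9) - F(5)
                 = 0.804268 - 0.269924
                 = 0.534343

So there's approximately a 53.4% chance that X falls in this range.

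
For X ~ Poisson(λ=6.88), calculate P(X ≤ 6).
0.467740

We have X ~ Poisson(λ=6.88).

The CDF gives us P(X ≤ k).

Using the CDF:
P(X ≤ 6) = 0.467740

This means there's approximately a 46.8% chance that X is at most 6.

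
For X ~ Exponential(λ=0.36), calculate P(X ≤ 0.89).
0.274141

We have X ~ Exponential(λ=0.36).

The CDF gives us P(X ≤ k).

Using the CDF:
P(X ≤ 0.89) = 0.274141

This means there's approximately a 27.4% chance that X is at most 0.89.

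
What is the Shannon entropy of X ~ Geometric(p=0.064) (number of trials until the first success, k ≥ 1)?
3.7162 nats

We have X ~ Geometric(p=0.064) (number of trials until the first success, k ≥ 1).

The Shannon entropy measures the uncertainty or information content of the distribution.

For a Geometric distribution with p=0.064 (number of trials until the first success, k ≥ 1):
H(X) = 3.7162 nats

(In bits, this would be 5.3613 bits.)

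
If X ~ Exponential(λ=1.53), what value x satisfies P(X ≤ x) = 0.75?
0.9061

We have X ~ Exponential(λ=1.53).

We want to find x such that P(X ≤ x) = 0.75.

This is the 75th percentile, which means 75% of values fall below this point.

Using the inverse CDF (quantile function):
x = F⁻¹(0.75) = 0.9061

Verification: P(X ≤ 0.9061) = 0.75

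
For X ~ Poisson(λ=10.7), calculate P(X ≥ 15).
0.125035

We have X ~ Poisson(λ=10.7).

For discrete distributions, P(X ≥ 15) = 1 - P(X ≤ 14).

P(X ≤ 14) = 0.874965
P(X ≥ 15) = 1 - 0.874965 = 0.125035

So there's approximately a 12.5% chance that X is at least 15.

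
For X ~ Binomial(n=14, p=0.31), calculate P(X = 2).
0.101848

We have X ~ Binomial(n=14, p=0.31).

For a Binomial distribution, the PMF gives us the probability of each outcome.

Using the PMF formula:
P(X = 2) = 0.101848

Rounded to 4 decimal places: 0.1018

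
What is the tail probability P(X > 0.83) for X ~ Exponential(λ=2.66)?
0.109942

We have X ~ Exponential(λ=2.66).

P(X > 0.83) = 1 - P(X ≤ 0.83)
                = 1 - F(0.83)
                = 1 - 0.890058
                = 0.109942

So there's approximately a 11.0% chance that X exceeds 0.83.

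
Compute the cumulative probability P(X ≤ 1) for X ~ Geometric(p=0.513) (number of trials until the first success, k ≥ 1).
0.513000

We have X ~ Geometric(p=0.513) (number of trials until the first success, k ≥ 1).

The CDF gives us P(X ≤ k).

Using the CDF:
P(X ≤ 1) = 0.513000

This means there's approximately a 51.3% chance that X is at most 1.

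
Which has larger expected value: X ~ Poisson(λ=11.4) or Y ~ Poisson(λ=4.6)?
X has larger mean (11.4000 > 4.6000)

Compute the expected value for each distribution:

X ~ Poisson(λ=11.4):
E[X] = 11.4000

Y ~ Poisson(λ=4.6):
E[Y] = 4.6000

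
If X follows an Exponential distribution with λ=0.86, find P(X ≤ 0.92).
0.546699

We have X ~ Exponential(λ=0.86).

The CDF gives us P(X ≤ k).

Using the CDF:
P(X ≤ 0.92) = 0.546699

This means there's approximately a 54.7% chance that X is at most 0.92.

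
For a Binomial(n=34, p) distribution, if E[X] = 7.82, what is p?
p = 0.23

For a Binomial(n, p) distribution:
E[X] = n × p

Given n = 34 and E[X] = 7.82:
7.82 = 34 × p
p = 7.82 / 34 = 0.23

Verification: Binomial(34, 0.23) has E[X] = 7.82 ✓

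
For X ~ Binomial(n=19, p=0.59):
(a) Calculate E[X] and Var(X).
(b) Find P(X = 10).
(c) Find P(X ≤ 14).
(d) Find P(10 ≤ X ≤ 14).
(a) E[X] = 11.2100, Var(X) = 4.5961
(b) P(X = 10) = 0.154576
(c) P(X ≤ 14) = 0.941295
(d) P(10 ≤ X ≤ 14) = 0.729894

We have X ~ Binomial(n=19, p=0.59).

(a) Moments:
E[X] = 11.2100
Var(X) = 4.5961
σ = √Var(X) = 2.1439

(b) Point probability using PMF:
P(X = 10) = 0.154576

(c) Cumulative probability using CDF:
P(X ≤ 14) = F(14) = 0.941295

(d) Range probability:
P(10 ≤ X ≤ 14) = P(X ≤ 14) - P(X ≤ 9)
                   = F(14) - F(9)
                   = 0.941295 - 0.211400
                   = 0.729894

This means approximately 73.0% of outcomes fall in the interval [10, 14].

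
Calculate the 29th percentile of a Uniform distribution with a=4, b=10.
5.7400

We have X ~ Uniform(a=4, b=10).

We want to find x such that P(X ≤ x) = 0.29.

This is the 29th percentile, which means 29% of values fall below this point.

Using the inverse CDF (quantile function):
x = F⁻¹(0.29) = 5.7400

Verification: P(X ≤ 5.7400) = 0.29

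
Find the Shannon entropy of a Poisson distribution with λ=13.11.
2.6990 nats

We have X ~ Poisson(λ=13.11).

The Shannon entropy measures the uncertainty or information content of the distribution.

For a Poisson distribution with λ=13.11:
H(X) = 2.6990 nats

(In bits, this would be 3.8938 bits.)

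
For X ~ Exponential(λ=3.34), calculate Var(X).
0.0896

We have X ~ Exponential(λ=3.34).

For an Exponential distribution with λ=3.34:
Var(X) = 0.0896

The variance measures the spread of the distribution around the mean.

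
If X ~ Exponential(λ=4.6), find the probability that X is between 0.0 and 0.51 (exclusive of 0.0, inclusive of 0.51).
0.904249

We have X ~ Exponential(λ=4.6).

To find P(0.0 < X ≤ 0.51), we use:
P(0.0 < X ≤ 0.51) = P(X ≤ 0.51) - P(X ≤ 0.0)
                 = F(0.51) - F(0.0)
                 = 0.904249 - 0.000000
                 = 0.904249

So there's approximately a 90.4% chance that X falls in this range.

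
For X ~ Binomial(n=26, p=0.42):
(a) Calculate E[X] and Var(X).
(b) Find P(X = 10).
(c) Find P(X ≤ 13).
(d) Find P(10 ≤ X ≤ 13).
(a) E[X] = 10.9200, Var(X) = 6.3336
(b) P(X = 10) = 0.148791
(c) P(X ≤ 13) = 0.847291
(d) P(10 ≤ X ≤ 13) = 0.557998

We have X ~ Binomial(n=26, p=0.42).

(a) Moments:
E[X] = 10.9200
Var(X) = 6.3336
σ = √Var(X) = 2.5167

(b) Point probability using PMF:
P(X = 10) = 0.148791

(c) Cumulative probability using CDF:
P(X ≤ 13) = F(13) = 0.847291

(d) Range probability:
P(10 ≤ X ≤ 13) = P(X ≤ 13) - P(X ≤ 9)
                   = F(13) - F(9)
                   = 0.847291 - 0.289292
                   = 0.557998

This means approximately 55.8% of outcomes fall in the interval [10, 13].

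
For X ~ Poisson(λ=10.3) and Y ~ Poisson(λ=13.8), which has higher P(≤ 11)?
X has higher probability (P(X ≤ 11) = 0.6622 > P(Y ≤ 11) = 0.2773)

Compute P(≤ 11) for each distribution:

X ~ Poisson(λ=10.3):
P(X ≤ 11) = 0.6622

Y ~ Poisson(λ=13.8):
P(Y ≤ 11) = 0.2773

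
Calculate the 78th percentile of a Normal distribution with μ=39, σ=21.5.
55.6022

We have X ~ Normal(μ=39, σ=21.5).

We want to find x such that P(X ≤ x) = 0.78.

This is the 78th percentile, which means 78% of values fall below this point.

Using the inverse CDF (quantile function):
x = F⁻¹(0.78) = 55.6022

Verification: P(X ≤ 55.6022) = 0.78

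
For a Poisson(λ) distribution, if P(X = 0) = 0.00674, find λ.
λ = 4.9997

For a Poisson(λ) distribution, the PMF at 0 is:
P(X = 0) = λ^0 e^(-λ) / 0! = e^(-λ)

Given P(X = 0) = 0.00674:
e^(-λ) = 0.00674
-λ = ln(0.00674)
λ = -ln(0.00674) = 4.9997

Verification: e^(-4.9997) = 0.00674 ✓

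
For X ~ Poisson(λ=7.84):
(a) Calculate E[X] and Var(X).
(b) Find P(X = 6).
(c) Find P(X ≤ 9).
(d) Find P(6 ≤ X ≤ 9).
(a) E[X] = 7.8400, Var(X) = 7.8400
(b) P(X = 6) = 0.126968
(c) P(X ≤ 9) = 0.736268
(d) P(6 ≤ X ≤ 9) = 0.529931

We have X ~ Poisson(λ=7.84).

(a) Moments:
E[X] = 7.8400
Var(X) = 7.8400
σ = √Var(X) = 2.8000

(b) Point probability using PMF:
P(X = 6) = 0.126968

(c) Cumulative probability using CDF:
P(X ≤ 9) = F(9) = 0.736268

(d) Range probability:
P(6 ≤ X ≤ 9) = P(X ≤ 9) - P(X ≤ 5)
                   = F(9) - F(5)
                   = 0.736268 - 0.206336
                   = 0.529931

This means approximately 53.0% of outcomes fall in the interval [6, 9].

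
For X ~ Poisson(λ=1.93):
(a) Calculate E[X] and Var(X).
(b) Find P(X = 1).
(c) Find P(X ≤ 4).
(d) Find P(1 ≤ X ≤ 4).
(a) E[X] = 1.9300, Var(X) = 1.9300
(b) P(X = 1) = 0.280136
(c) P(X ≤ 4) = 0.953442
(d) P(1 ≤ X ≤ 4) = 0.808293

We have X ~ Poisson(λ=1.93).

(a) Moments:
E[X] = 1.9300
Var(X) = 1.9300
σ = √Var(X) = 1.3892

(b) Point probability using PMF:
P(X = 1) = 0.280136

(c) Cumulative probability using CDF:
P(X ≤ 4) = F(4) = 0.953442

(d) Range probability:
P(1 ≤ X ≤ 4) = P(X ≤ 4) - P(X ≤ 0)
                   = F(4) - F(0)
                   = 0.953442 - 0.145148
                   = 0.808293

This means approximately 80.8% of outcomes fall in the interval [1, 4].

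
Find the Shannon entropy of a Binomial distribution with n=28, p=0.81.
2.1405 nats

We have X ~ Binomial(n=28, p=0.81).

The Shannon entropy measures the uncertainty or information content of the distribution.

For a Binomial distribution with n=28, p=0.81:
H(X) = 2.1405 nats

(In bits, this would be 3.0881 bits.)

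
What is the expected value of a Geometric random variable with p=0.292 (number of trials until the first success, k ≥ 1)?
3.4247

We have X ~ Geometric(p=0.292) (number of trials until the first success, k ≥ 1).

For a Geometric distribution with p=0.292 (number of trials until the first success, k ≥ 1):
E[X] = 3.4247

This is the expected (average) value of X.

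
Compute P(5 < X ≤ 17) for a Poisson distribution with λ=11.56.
0.925660

We have X ~ Poisson(λ=11.56).

To find P(5 < X ≤ 17), we use:
P(5 < X ≤ 17) = P(X ≤ 17) - P(X ≤ 5)
                 = F(17) - F(5)
                 = 0.952384 - 0.026724
                 = 0.925660

So there's approximately a 92.6% chance that X falls in this range.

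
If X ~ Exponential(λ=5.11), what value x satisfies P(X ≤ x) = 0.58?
0.1698

We have X ~ Exponential(λ=5.11).

We want to find x such that P(X ≤ x) = 0.58.

This is the 58th percentile, which means 58% of values fall below this point.

Using the inverse CDF (quantile function):
x = F⁻¹(0.58) = 0.1698

Verification: P(X ≤ 0.1698) = 0.58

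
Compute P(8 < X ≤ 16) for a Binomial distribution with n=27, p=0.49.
0.863145

We have X ~ Binomial(n=27, p=0.49).

To find P(8 < X ≤ 16), we use:
P(8 < X ≤ 16) = P(X ≤ 16) - P(X ≤ 8)
                 = F(16) - F(8)
                 = 0.896210 - 0.033065
                 = 0.863145

So there's approximately a 86.3% chance that X falls in this range.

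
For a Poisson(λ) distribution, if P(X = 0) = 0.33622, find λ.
λ = 1.0900

For a Poisson(λ) distribution, the PMF at 0 is:
P(X = 0) = λ^0 e^(-λ) / 0! = e^(-λ)

Given P(X = 0) = 0.33622:
e^(-λ) = 0.33622
-λ = ln(0.33622)
λ = -ln(0.33622) = 1.0900

Verification: e^(-1.0900) = 0.33622 ✓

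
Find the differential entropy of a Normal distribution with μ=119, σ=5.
3.0284 nats

We have X ~ Normal(μ=119, σ=5).

The differential entropy measures the uncertainty or information content of the distribution.

For a Normal distribution with μ=119, σ=5:
h(X) = 3.0284 nats

(In bits, this would be 4.3690 bits.)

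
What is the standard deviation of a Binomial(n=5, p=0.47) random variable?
1.1160

We have X ~ Binomial(n=5, p=0.47).

For a Binomial distribution with n=5, p=0.47:
σ = √Var(X) = 1.1160

The standard deviation is the square root of the variance.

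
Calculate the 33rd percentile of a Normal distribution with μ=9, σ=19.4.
0.4657

We have X ~ Normal(μ=9, σ=19.4).

We want to find x such that P(X ≤ x) = 0.33.

This is the 33rd percentile, which means 33% of values fall below this point.

Using the inverse CDF (quantile function):
x = F⁻¹(0.33) = 0.4657

Verification: P(X ≤ 0.4657) = 0.33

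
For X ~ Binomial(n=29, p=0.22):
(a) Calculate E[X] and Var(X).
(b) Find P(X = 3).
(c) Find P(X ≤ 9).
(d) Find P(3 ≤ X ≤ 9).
(a) E[X] = 6.3800, Var(X) = 4.9764
(b) P(X = 3) = 0.060883
(c) P(X ≤ 9) = 0.914557
(d) P(3 ≤ X ≤ 9) = 0.883757

We have X ~ Binomial(n=29, p=0.22).

(a) Moments:
E[X] = 6.3800
Var(X) = 4.9764
σ = √Var(X) = 2.2308

(b) Point probability using PMF:
P(X = 3) = 0.060883

(c) Cumulative probability using CDF:
P(X ≤ 9) = F(9) = 0.914557

(d) Range probability:
P(3 ≤ X ≤ 9) = P(X ≤ 9) - P(X ≤ 2)
                   = F(9) - F(2)
                   = 0.914557 - 0.030801
                   = 0.883757

This means approximately 88.4% of outcomes fall in the interval [3, 9].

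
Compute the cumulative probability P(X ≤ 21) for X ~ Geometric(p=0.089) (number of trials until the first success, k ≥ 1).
0.858783

We have X ~ Geometric(p=0.089) (number of trials until the first success, k ≥ 1).

The CDF gives us P(X ≤ k).

Using the CDF:
P(X ≤ 21) = 0.858783

This means there's approximately a 85.9% chance that X is at most 21.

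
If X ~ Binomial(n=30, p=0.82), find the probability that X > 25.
0.350862

We have X ~ Binomial(n=30, p=0.82).

P(X > 25) = 1 - P(X ≤ 25)
                = 1 - F(25)
                = 1 - 0.649138
                = 0.350862

So there's approximately a 35.1% chance that X exceeds 25.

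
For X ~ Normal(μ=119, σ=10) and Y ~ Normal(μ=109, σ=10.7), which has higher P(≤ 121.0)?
Y has higher probability (P(Y ≤ 121.0) = 0.8690 > P(X ≤ 121.0) = 0.5793)

Compute P(≤ 121.0) for each distribution:

X ~ Normal(μ=119, σ=10):
P(X ≤ 121.0) = 0.5793

Y ~ Normal(μ=109, σ=10.7):
P(Y ≤ 121.0) = 0.8690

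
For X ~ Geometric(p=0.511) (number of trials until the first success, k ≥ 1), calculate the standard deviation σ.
1.3685

We have X ~ Geometric(p=0.511) (number of trials until the first success, k ≥ 1).

For a Geometric distribution with p=0.511 (number of trials until the first success, k ≥ 1):
σ = √Var(X) = 1.3685

The standard deviation is the square root of the variance.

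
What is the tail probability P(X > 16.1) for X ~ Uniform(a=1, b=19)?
0.161111

We have X ~ Uniform(a=1, b=19).

P(X > 16.1) = 1 - P(X ≤ 16.1)
                = 1 - F(16.1)
                = 1 - 0.838889
                = 0.161111

So there's approximately a 16.1% chance that X exceeds 16.1.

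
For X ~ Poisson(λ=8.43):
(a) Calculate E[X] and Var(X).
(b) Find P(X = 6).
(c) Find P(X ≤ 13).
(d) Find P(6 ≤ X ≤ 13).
(a) E[X] = 8.4300, Var(X) = 8.4300
(b) P(X = 6) = 0.108775
(c) P(X ≤ 13) = 0.951303
(d) P(6 ≤ X ≤ 13) = 0.796363

We have X ~ Poisson(λ=8.43).

(a) Moments:
E[X] = 8.4300
Var(X) = 8.4300
σ = √Var(X) = 2.9034

(b) Point probability using PMF:
P(X = 6) = 0.108775

(c) Cumulative probability using CDF:
P(X ≤ 13) = F(13) = 0.951303

(d) Range probability:
P(6 ≤ X ≤ 13) = P(X ≤ 13) - P(X ≤ 5)
                   = F(13) - F(5)
                   = 0.951303 - 0.154940
                   = 0.796363

This means approximately 79.6% of outcomes fall in the interval [6, 13].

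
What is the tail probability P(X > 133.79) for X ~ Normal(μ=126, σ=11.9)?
0.256356

We have X ~ Normal(μ=126, σ=11.9).

P(X > 133.79) = 1 - P(X ≤ 133.79)
                = 1 - F(133.79)
                = 1 - 0.743644
                = 0.256356

So there's approximately a 25.6% chance that X exceeds 133.79.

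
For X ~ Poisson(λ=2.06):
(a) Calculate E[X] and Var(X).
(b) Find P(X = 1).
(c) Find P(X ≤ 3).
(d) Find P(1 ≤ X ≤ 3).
(a) E[X] = 2.0600, Var(X) = 2.0600
(b) P(X = 1) = 0.262555
(c) P(X ≤ 3) = 0.846138
(d) P(1 ≤ X ≤ 3) = 0.718684

We have X ~ Poisson(λ=2.06).

(a) Moments:
E[X] = 2.0600
Var(X) = 2.0600
σ = √Var(X) = 1.4353

(b) Point probability using PMF:
P(X = 1) = 0.262555

(c) Cumulative probability using CDF:
P(X ≤ 3) = F(3) = 0.846138

(d) Range probability:
P(1 ≤ X ≤ 3) = P(X ≤ 3) - P(X ≤ 0)
                   = F(3) - F(0)
                   = 0.846138 - 0.127454
                   = 0.718684

This means approximately 71.9% of outcomes fall in the interval [1, 3].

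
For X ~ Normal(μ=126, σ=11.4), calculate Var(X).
129.9600

We have X ~ Normal(μ=126, σ=11.4).

For a Normal distribution with μ=126, σ=11.4:
Var(X) = 129.9600

The variance measures the spread of the distribution around the mean.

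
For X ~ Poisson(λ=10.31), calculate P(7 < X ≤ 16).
0.772001

We have X ~ Poisson(λ=10.31).

To find P(7 < X ≤ 16), we use:
P(7 < X ≤ 16) = P(X ≤ 16) - P(X ≤ 7)
                 = F(16) - F(7)
                 = 0.965585 - 0.193584
                 = 0.772001

So there's approximately a 77.2% chance that X falls in this range.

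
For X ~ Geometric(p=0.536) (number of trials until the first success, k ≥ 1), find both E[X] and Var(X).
E[X] = 1.8657, Var(X) = 1.6151

We have X ~ Geometric(p=0.536) (number of trials until the first success, k ≥ 1).

For a Geometric distribution with p=0.536 (number of trials until the first success, k ≥ 1):

Expected value:
E[X] = 1.8657

Variance:
Var(X) = 1.6151

Standard deviation:
σ = √Var(X) = 1.2708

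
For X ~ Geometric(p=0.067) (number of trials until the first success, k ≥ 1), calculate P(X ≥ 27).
0.164787

We have X ~ Geometric(p=0.067) (number of trials until the first success, k ≥ 1).

For discrete distributions, P(X ≥ 27) = 1 - P(X ≤ 26).

P(X ≤ 26) = 0.835213
P(X ≥ 27) = 1 - 0.835213 = 0.164787

So there's approximately a 16.5% chance that X is at least 27.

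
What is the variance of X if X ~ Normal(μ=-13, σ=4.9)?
24.0100

We have X ~ Normal(μ=-13, σ=4.9).

For a Normal distribution with μ=-13, σ=4.9:
Var(X) = 24.0100

The variance measures the spread of the distribution around the mean.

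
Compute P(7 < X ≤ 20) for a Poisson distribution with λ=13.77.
0.922492

We have X ~ Poisson(λ=13.77).

To find P(7 < X ≤ 20), we use:
P(7 < X ≤ 20) = P(X ≤ 20) - P(X ≤ 7)
                 = F(20) - F(7)
                 = 0.958349 - 0.035857
                 = 0.922492

So there's approximately a 92.2% chance that X falls in this range.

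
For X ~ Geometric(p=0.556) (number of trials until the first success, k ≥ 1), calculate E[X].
1.7986

We have X ~ Geometric(p=0.556) (number of trials until the first success, k ≥ 1).

For a Geometric distribution with p=0.556 (number of trials until the first success, k ≥ 1):
E[X] = 1.7986

This is the expected (average) value of X.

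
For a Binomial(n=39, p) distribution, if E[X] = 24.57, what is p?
p = 0.63

For a Binomial(n, p) distribution:
E[X] = n × p

Given n = 39 and E[X] = 24.57:
24.57 = 39 × p
p = 24.57 / 39 = 0.63

Verification: Binomial(39, 0.63) has E[X] = 24.57 ✓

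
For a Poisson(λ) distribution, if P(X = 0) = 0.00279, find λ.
λ = 5.8817

For a Poisson(λ) distribution, the PMF at 0 is:
P(X = 0) = λ^0 e^(-λ) / 0! = e^(-λ)

Given P(X = 0) = 0.00279:
e^(-λ) = 0.00279
-λ = ln(0.00279)
λ = -ln(0.00279) = 5.8817

Verification: e^(-5.8817) = 0.00279 ✓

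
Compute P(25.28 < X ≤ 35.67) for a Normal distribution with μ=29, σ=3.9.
0.786310

We have X ~ Normal(μ=29, σ=3.9).

To find P(25.28 < X ≤ 35.67), we use:
P(25.28 < X ≤ 35.67) = P(X ≤ 35.67) - P(X ≤ 25.28)
                 = F(35.67) - F(25.28)
                 = 0.956391 - 0.170081
                 = 0.786310

So there's approximately a 78.6% chance that X falls in this range.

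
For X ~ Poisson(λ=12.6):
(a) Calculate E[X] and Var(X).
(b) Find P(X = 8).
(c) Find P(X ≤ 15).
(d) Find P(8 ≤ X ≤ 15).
(a) E[X] = 12.6000, Var(X) = 12.6000
(b) P(X = 8) = 0.053129
(c) P(X ≤ 15) = 0.797849
(d) P(8 ≤ X ≤ 15) = 0.731473

We have X ~ Poisson(λ=12.6).

(a) Moments:
E[X] = 12.6000
Var(X) = 12.6000
σ = √Var(X) = 3.5496

(b) Point probability using PMF:
P(X = 8) = 0.053129

(c) Cumulative probability using CDF:
P(X ≤ 15) = F(15) = 0.797849

(d) Range probability:
P(8 ≤ X ≤ 15) = P(X ≤ 15) - P(X ≤ 7)
                   = F(15) - F(7)
                   = 0.797849 - 0.066376
                   = 0.731473

This means approximately 73.1% of outcomes fall in the interval [8, 15].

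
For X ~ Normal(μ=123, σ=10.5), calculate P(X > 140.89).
0.044208

We have X ~ Normal(μ=123, σ=10.5).

P(X > 140.89) = 1 - P(X ≤ 140.89)
                = 1 - F(140.89)
                = 1 - 0.955792
                = 0.044208

So there's approximately a 4.4% chance that X exceeds 140.89.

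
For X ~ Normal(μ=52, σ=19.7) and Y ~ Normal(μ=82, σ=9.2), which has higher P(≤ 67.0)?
X has higher probability (P(X ≤ 67.0) = 0.7768 > P(Y ≤ 67.0) = 0.0515)

Compute P(≤ 67.0) for each distribution:

X ~ Normal(μ=52, σ=19.7):
P(X ≤ 67.0) = 0.7768

Y ~ Normal(μ=82, σ=9.2):
P(Y ≤ 67.0) = 0.0515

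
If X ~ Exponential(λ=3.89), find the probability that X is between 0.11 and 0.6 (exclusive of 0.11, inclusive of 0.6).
0.554969

We have X ~ Exponential(λ=3.89).

To find P(0.11 < X ≤ 0.6), we use:
P(0.11 < X ≤ 0.6) = P(X ≤ 0.6) - P(X ≤ 0.11)
                 = F(0.6) - F(0.11)
                 = 0.903093 - 0.348123
                 = 0.554969

So there's approximately a 55.5% chance that X falls in this range.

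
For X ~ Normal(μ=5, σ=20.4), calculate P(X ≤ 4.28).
0.485923

We have X ~ Normal(μ=5, σ=20.4).

The CDF gives us P(X ≤ k).

Using the CDF:
P(X ≤ 4.28) = 0.485923

This means there's approximately a 48.6% chance that X is at most 4.28.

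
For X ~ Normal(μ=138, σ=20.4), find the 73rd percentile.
150.5014

We have X ~ Normal(μ=138, σ=20.4).

We want to find x such that P(X ≤ x) = 0.73.

This is the 73rd percentile, which means 73% of values fall below this point.

Using the inverse CDF (quantile function):
x = F⁻¹(0.73) = 150.5014

Verification: P(X ≤ 150.5014) = 0.73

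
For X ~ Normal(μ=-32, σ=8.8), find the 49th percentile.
-32.2206

We have X ~ Normal(μ=-32, σ=8.8).

We want to find x such that P(X ≤ x) = 0.49.

This is the 49th percentile, which means 49% of values fall below this point.

Using the inverse CDF (quantile function):
x = F⁻¹(0.49) = -32.2206

Verification: P(X ≤ -32.2206) = 0.49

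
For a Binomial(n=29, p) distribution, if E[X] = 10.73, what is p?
p = 0.37

For a Binomial(n, p) distribution:
E[X] = n × p

Given n = 29 and E[X] = 10.73:
10.73 = 29 × p
p = 10.73 / 29 = 0.37

Verification: Binomial(29, 0.37) has E[X] = 10.73 ✓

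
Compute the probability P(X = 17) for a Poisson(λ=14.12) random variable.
0.073094

We have X ~ Poisson(λ=14.12).

For a Poisson distribution, the PMF gives us the probability of each outcome.

Using the PMF formula:
P(X = 17) = 0.073094

Rounded to 4 decimal places: 0.0731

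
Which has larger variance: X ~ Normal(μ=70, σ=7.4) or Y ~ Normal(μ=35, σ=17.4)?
Y has larger variance (302.7600 > 54.7600)

Compute the variance for each distribution:

X ~ Normal(μ=70, σ=7.4):
Var(X) = 54.7600

Y ~ Normal(μ=35, σ=17.4):
Var(Y) = 302.7600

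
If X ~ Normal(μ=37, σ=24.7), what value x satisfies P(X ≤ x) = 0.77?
55.2495

We have X ~ Normal(μ=37, σ=24.7).

We want to find x such that P(X ≤ x) = 0.77.

This is the 77th percentile, which means 77% of values fall below this point.

Using the inverse CDF (quantile function):
x = F⁻¹(0.77) = 55.2495

Verification: P(X ≤ 55.2495) = 0.77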